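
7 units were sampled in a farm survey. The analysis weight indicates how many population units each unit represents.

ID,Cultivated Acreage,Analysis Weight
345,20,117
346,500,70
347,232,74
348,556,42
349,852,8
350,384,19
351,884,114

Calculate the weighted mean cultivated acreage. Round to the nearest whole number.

Weighted sum = 20×117 + 500×70 + 232×74 + 556×42 + 852×8 + 384×19 + 884×114
  = 2340 + 35000 + 17168 + 23352 + 6816 + 7296 + 100776 = 192748
Sum of weights = 117 + 70 + 74 + 42 + 8 + 19 + 114 = 444
Weighted mean = 192748 / 444 = 434.11712

434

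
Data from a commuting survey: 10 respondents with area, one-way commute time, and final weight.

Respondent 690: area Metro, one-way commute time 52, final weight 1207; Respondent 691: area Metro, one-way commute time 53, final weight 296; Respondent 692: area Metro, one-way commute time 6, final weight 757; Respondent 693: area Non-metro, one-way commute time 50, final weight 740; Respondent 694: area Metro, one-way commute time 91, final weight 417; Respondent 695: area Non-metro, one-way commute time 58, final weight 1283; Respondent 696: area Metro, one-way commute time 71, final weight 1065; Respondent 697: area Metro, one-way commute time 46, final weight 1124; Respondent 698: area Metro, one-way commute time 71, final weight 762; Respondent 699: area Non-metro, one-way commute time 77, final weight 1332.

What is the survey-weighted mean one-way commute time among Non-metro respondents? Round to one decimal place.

63.8

Non-metro rows: 693, 695, 699
Weighted sum = 50×740 + 58×1283 + 77×1332
  = 213978
Sum of weights = 740 + 1283 + 1332 = 3355
Weighted mean = 213978 / 3355 = 63.778838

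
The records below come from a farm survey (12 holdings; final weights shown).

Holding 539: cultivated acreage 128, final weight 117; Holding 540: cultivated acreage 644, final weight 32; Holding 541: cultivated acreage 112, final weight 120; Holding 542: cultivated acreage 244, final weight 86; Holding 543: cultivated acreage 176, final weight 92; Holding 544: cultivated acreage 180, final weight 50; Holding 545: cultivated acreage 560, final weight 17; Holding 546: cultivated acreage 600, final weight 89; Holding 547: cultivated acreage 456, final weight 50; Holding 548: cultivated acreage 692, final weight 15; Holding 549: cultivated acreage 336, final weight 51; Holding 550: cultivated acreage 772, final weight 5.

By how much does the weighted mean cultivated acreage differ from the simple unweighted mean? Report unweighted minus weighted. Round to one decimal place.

115.1

Unweighted sum = 128 + 644 + 112 + 244 + 176 + 180 + 560 + 600 + 456 + 692 + 336 + 772 = 4900
Unweighted mean = 4900 / 12 = 408.33333
Weighted sum = 128×117 + 644×32 + 112×120 + 244×86 + 176×92 + 180×50 + 560×17 + 600×89 + 456×50 + 692×15 + 336×51 + 772×5
  = 212296
Sum of weights = 117 + 32 + 120 + 86 + 92 + 50 + 17 + 89 + 50 + 15 + 51 + 5 = 724
Weighted mean = 212296 / 724 = 293.22652
Difference (unweighted minus weighted) = 115.10681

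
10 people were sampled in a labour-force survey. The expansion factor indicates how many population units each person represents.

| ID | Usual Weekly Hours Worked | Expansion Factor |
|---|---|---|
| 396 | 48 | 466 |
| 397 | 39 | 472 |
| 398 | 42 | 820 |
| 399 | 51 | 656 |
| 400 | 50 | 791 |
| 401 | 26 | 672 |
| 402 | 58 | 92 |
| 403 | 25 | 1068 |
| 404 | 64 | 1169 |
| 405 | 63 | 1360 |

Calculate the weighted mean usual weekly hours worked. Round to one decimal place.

Weighted sum = 48×466 + 39×472 + 42×820 + 51×656 + 50×791 + 26×672 + 58×92 + 25×1068 + 64×1169 + 63×1360
  = 22368 + 18408 + 34440 + 33456 + 39550 + 17472 + 5336 + 26700 + 74816 + 85680 = 358226
Sum of weights = 7566
Weighted mean = 358226 / 7566 = 47.346815

47.3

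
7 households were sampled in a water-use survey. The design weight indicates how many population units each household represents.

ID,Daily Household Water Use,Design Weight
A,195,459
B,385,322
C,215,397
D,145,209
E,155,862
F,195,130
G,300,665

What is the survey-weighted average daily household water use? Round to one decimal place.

225.9

Weighted sum = 195×459 + 385×322 + 215×397 + 145×209 + 155×862 + 195×130 + 300×665
  = 89505 + 123970 + 85355 + 30305 + 133610 + 25350 + 199500 = 687595
Sum of weights = 459 + 322 + 397 + 209 + 862 + 130 + 665 = 3044
Weighted mean = 687595 / 3044 = 225.88535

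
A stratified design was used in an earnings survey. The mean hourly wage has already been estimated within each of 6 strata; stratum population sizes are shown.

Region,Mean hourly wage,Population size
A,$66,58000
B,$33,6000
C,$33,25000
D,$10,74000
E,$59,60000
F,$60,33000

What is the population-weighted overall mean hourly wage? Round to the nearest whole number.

Σ Nₕ·x̄ₕ = 66×58000 + 33×6000 + 33×25000 + 10×74000 + 59×60000 + 60×33000
  = 3828000 + 198000 + 825000 + 740000 + 3540000 + 1980000 = 11111000
Σ Nₕ = 58000 + 6000 + 25000 + 74000 + 60000 + 33000 = 256000
Overall mean = 11111000 / 256000 = 43.402344

43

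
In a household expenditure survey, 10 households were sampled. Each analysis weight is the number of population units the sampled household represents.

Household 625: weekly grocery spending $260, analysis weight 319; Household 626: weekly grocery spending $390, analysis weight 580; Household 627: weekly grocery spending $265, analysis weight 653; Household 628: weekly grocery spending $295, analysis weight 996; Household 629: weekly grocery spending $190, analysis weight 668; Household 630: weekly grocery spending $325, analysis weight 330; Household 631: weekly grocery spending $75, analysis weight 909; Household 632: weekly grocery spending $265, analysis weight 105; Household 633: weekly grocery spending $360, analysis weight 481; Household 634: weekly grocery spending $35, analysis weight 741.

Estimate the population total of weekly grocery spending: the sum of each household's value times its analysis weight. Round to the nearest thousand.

1305000

Weighted total = 260×319 + 390×580 + 265×653 + 295×996 + 190×668 + 325×330 + 75×909 + 265×105 + 360×481 + 35×741
  = 1305270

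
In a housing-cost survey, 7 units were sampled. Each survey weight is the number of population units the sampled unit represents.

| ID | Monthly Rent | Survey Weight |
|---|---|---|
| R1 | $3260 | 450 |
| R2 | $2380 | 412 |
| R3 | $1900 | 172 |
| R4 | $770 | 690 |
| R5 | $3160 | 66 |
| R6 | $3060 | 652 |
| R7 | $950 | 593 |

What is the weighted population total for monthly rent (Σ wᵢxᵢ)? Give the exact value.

6072690

Weighted total = 6072690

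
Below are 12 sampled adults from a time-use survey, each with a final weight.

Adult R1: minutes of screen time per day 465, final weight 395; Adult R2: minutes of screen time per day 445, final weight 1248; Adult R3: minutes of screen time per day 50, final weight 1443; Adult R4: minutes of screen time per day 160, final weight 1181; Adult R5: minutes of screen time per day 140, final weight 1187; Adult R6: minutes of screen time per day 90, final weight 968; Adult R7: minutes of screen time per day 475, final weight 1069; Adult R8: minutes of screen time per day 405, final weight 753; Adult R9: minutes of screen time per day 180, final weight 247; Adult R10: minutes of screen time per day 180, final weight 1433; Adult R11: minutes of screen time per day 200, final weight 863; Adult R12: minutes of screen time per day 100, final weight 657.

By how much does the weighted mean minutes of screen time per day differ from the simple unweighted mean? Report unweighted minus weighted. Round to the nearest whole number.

13

Unweighted sum = 2890
Unweighted mean = 2890 / 12 = 240.83333
Weighted sum = 465×395 + 445×1248 + 50×1443 + 160×1181 + 140×1187 + 90×968 + 475×1069 + 405×753 + 180×247 + 180×1433 + 200×863 + 100×657
  = 183675 + 555360 + 72150 + 188960 + 166180 + 87120 + 507775 + 304965 + 44460 + 257940 + 172600 + 65700 = 2606885
Sum of weights = 395 + 1248 + 1443 + 1181 + 1187 + 968 + 1069 + 753 + 247 + 1433 + 863 + 657 = 11444
Weighted mean = 2606885 / 11444 = 227.79491
Difference (unweighted minus weighted) = 13.038419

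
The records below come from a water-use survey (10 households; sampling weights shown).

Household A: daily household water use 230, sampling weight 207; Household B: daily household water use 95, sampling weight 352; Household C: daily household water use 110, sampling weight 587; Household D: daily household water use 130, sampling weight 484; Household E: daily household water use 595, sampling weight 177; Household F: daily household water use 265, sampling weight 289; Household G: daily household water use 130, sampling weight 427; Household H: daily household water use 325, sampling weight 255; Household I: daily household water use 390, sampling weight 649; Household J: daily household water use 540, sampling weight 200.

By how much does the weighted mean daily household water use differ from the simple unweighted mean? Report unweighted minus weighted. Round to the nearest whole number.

Unweighted sum = 230 + 95 + 110 + 130 + 595 + 265 + 130 + 325 + 390 + 540 = 2810
Unweighted mean = 2810 / 10 = 281
Weighted sum = 889935
Sum of weights = 3627
Weighted mean = 889935 / 3627 = 245.36394
Difference (unweighted minus weighted) = 35.636063

36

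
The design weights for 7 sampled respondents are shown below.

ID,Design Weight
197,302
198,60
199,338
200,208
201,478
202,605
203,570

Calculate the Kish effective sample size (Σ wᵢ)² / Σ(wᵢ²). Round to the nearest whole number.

6

Σ wᵢ = 302 + 60 + 338 + 208 + 478 + 605 + 570 = 2561
Σ wᵢ² = 91204 + 3600 + 114244 + 43264 + 228484 + 366025 + 324900 = 1171721
n_eff = 2561² / 1171721 = 6558721 / 1171721 = 5.5975108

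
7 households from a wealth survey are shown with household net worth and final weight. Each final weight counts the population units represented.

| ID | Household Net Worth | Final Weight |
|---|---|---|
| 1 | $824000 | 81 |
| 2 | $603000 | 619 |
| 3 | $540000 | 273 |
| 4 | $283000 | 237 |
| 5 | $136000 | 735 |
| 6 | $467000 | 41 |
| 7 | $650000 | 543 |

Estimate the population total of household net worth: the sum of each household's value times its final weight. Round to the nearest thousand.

Weighted total = 824000×81 + 603000×619 + 540000×273 + 283000×237 + 136000×735 + 467000×41 + 650000×543
  = 66744000 + 373257000 + 147420000 + 67071000 + 99960000 + 19147000 + 352950000 = 1126549000

1126549000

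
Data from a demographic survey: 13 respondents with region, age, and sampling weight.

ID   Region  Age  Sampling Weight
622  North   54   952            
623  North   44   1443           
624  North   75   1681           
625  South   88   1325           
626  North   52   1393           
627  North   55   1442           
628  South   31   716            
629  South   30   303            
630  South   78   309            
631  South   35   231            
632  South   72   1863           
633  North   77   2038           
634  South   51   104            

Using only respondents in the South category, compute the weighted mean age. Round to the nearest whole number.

South rows: 625, 628, 629, 630, 631, 632, 634
Weighted sum = 88×1325 + 31×716 + 30×303 + 78×309 + 35×231 + 72×1863 + 51×104
  = 319513
Sum of weights = 4851
Weighted mean = 319513 / 4851 = 65.865389

66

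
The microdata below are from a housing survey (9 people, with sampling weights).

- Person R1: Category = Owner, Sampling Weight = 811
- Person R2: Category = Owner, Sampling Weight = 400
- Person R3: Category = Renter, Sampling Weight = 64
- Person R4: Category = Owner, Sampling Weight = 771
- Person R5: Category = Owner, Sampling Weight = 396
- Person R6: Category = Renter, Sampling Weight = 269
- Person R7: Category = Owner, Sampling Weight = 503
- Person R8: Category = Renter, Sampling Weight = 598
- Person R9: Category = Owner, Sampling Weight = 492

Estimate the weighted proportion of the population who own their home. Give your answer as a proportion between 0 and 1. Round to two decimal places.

0.78

Sum of weights for 'Owner' = 811 + 400 + 771 + 396 + 503 + 492 = 3373
Total weight = 811 + 400 + 64 + 771 + 396 + 269 + 503 + 598 + 492 = 4304
Weighted proportion = 3373 / 4304 = 0.78368959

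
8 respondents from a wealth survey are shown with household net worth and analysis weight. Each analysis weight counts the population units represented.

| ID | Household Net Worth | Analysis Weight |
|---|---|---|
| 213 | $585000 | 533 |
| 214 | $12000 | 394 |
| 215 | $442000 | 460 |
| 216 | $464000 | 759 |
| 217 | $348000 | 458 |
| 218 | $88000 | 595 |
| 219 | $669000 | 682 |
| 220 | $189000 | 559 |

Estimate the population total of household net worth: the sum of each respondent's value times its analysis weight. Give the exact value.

Weighted total = 585000×533 + 12000×394 + 442000×460 + 464000×759 + 348000×458 + 88000×595 + 669000×682 + 189000×559
  = 1645682000

1645682000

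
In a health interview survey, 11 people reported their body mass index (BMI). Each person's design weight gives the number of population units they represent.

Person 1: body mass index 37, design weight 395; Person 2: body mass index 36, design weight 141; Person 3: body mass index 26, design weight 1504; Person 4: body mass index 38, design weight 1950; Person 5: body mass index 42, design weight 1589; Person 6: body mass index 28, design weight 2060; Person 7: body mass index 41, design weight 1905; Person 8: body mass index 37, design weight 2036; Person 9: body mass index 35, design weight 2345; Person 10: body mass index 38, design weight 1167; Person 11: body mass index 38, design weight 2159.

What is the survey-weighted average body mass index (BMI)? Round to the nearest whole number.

36

Weighted sum = 37×395 + 36×141 + 26×1504 + 38×1950 + 42×1589 + 28×2060 + 41×1905 + 37×2036 + 35×2345 + 38×1167 + 38×2159
  = 14615 + 5076 + 39104 + 74100 + 66738 + 57680 + 78105 + 75332 + 82075 + 44346 + 82042 = 619213
Sum of weights = 17251
Weighted mean = 619213 / 17251 = 35.894325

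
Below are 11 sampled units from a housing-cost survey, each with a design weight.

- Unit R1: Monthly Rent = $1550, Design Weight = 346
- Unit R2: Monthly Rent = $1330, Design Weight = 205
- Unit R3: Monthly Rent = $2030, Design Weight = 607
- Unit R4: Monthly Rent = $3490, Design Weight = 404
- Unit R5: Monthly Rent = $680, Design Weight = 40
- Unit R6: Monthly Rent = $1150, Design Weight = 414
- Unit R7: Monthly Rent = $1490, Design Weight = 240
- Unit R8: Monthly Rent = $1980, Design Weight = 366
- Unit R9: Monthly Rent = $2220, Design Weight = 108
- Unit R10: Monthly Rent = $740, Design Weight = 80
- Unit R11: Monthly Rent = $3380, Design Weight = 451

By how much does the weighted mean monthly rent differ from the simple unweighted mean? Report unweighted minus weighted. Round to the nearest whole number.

-282

Unweighted sum = 1550 + 1330 + 2030 + 3490 + 680 + 1150 + 1490 + 1980 + 2220 + 740 + 3380 = 20040
Unweighted mean = 20040 / 11 = 1821.8182
Weighted sum = 1550×346 + 1330×205 + 2030×607 + 3490×404 + 680×40 + 1150×414 + 1490×240 + 1980×366 + 2220×108 + 740×80 + 3380×451
  = 536300 + 272650 + 1232210 + 1409960 + 27200 + 476100 + 357600 + 724680 + 239760 + 59200 + 1524380 = 6860040
Sum of weights = 346 + 205 + 607 + 404 + 40 + 414 + 240 + 366 + 108 + 80 + 451 = 3261
Weighted mean = 6860040 / 3261 = 2103.6615
Difference (unweighted minus weighted) = -281.84327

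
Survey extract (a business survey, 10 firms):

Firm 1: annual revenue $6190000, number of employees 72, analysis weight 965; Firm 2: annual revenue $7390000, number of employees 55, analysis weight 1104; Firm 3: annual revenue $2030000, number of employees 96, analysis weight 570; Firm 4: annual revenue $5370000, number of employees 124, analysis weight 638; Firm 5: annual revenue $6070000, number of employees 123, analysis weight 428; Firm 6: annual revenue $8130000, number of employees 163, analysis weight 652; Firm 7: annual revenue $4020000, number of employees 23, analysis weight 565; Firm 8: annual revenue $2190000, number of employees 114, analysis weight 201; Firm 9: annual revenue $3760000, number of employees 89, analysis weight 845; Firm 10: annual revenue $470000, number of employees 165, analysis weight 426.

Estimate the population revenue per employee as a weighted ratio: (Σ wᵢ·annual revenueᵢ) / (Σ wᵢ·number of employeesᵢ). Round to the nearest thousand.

Σ wᵢ·y = 6190000×965 + 7390000×1104 + 2030000×570 + 5370000×638 + 6070000×428 + 8130000×652 + 4020000×565 + 2190000×201 + 3760000×845 + 470000×426
  = 5973350000 + 8158560000 + 1157100000 + 3426060000 + 2597960000 + 5300760000 + 2271300000 + 440190000 + 3177200000 + 200220000 = 32702700000
Σ wᵢ·x = 72×965 + 55×1104 + 96×570 + 124×638 + 123×428 + 163×652 + 23×565 + 114×201 + 89×845 + 165×426
  = 69480 + 60720 + 54720 + 79112 + 52644 + 106276 + 12995 + 22914 + 75205 + 70290 = 604356
Ratio = 32702700000 / 604356 = 54111.649

54000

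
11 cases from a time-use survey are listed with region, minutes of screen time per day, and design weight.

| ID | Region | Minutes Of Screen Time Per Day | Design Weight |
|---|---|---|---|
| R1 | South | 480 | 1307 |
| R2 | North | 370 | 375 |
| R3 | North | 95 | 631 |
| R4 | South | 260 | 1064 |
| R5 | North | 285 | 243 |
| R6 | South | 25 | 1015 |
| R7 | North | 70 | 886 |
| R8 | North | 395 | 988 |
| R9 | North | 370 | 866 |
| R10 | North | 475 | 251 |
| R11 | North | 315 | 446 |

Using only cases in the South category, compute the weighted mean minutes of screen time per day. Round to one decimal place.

South rows: R1, R4, R6
Weighted sum = 480×1307 + 260×1064 + 25×1015
  = 627360 + 276640 + 25375 = 929375
Sum of weights = 1307 + 1064 + 1015 = 3386
Weighted mean = 929375 / 3386 = 274.47578

274.5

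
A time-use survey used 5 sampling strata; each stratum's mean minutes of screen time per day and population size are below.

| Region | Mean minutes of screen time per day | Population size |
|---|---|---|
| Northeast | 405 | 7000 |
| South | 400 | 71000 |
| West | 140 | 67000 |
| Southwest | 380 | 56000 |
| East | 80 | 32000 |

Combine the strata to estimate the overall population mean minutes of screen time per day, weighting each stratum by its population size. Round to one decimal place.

Σ Nₕ·x̄ₕ = 405×7000 + 400×71000 + 140×67000 + 380×56000 + 80×32000
  = 64455000
Σ Nₕ = 7000 + 71000 + 67000 + 56000 + 32000 = 233000
Overall mean = 64455000 / 233000 = 276.6309

276.6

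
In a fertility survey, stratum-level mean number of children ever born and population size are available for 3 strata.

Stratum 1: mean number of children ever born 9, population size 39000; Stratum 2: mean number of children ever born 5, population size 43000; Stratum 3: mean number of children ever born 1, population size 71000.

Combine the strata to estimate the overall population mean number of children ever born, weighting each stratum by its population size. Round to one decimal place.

4.2

Σ Nₕ·x̄ₕ = 9×39000 + 5×43000 + 1×71000
  = 637000
Σ Nₕ = 39000 + 43000 + 71000 = 153000
Overall mean = 637000 / 153000 = 4.1633987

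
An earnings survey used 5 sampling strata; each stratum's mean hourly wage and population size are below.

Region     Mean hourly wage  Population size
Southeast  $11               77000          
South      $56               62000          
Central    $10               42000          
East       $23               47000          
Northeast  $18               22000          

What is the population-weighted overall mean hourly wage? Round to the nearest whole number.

25

Σ Nₕ·x̄ₕ = 11×77000 + 56×62000 + 10×42000 + 23×47000 + 18×22000
  = 847000 + 3472000 + 420000 + 1081000 + 396000 = 6216000
Σ Nₕ = 250000
Overall mean = 6216000 / 250000 = 24.864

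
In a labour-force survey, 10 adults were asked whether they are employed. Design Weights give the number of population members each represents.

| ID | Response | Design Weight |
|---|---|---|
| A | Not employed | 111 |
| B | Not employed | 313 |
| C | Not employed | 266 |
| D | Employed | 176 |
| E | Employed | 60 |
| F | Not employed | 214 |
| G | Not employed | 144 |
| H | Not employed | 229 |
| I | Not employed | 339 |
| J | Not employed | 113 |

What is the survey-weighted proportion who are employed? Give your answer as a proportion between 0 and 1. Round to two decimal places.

0.12

Sum of weights for 'Employed' = 176 + 60 = 236
Total weight = 1965
Weighted proportion = 236 / 1965 = 0.12010178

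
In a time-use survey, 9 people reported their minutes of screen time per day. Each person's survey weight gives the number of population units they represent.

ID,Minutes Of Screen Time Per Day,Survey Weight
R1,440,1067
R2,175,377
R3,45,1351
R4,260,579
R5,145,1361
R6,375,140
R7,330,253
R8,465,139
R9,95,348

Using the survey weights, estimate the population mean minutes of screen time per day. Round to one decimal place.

Weighted sum = 440×1067 + 175×377 + 45×1351 + 260×579 + 145×1361 + 375×140 + 330×253 + 465×139 + 95×348
  = 469480 + 65975 + 60795 + 150540 + 197345 + 52500 + 83490 + 64635 + 33060 = 1177820
Sum of weights = 1067 + 377 + 1351 + 579 + 1361 + 140 + 253 + 139 + 348 = 5615
Weighted mean = 1177820 / 5615 = 209.76313

209.8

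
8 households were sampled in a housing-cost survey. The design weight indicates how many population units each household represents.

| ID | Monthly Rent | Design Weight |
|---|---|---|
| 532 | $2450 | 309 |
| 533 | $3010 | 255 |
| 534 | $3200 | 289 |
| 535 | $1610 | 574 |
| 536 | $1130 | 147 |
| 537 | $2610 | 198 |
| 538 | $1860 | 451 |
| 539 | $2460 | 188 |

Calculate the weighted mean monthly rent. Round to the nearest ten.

Weighted sum = 2450×309 + 3010×255 + 3200×289 + 1610×574 + 1130×147 + 2610×198 + 1860×451 + 2460×188
  = 757050 + 767550 + 924800 + 924140 + 166110 + 516780 + 838860 + 462480 = 5357770
Sum of weights = 309 + 255 + 289 + 574 + 147 + 198 + 451 + 188 = 2411
Weighted mean = 5357770 / 2411 = 2222.219

2220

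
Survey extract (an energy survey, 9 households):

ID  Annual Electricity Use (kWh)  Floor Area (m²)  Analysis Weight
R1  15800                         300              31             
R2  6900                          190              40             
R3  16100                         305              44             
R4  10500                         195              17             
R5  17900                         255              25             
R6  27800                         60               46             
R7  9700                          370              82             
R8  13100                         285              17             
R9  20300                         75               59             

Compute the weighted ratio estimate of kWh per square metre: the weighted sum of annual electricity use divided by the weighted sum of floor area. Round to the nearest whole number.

Σ wᵢ·y = 15800×31 + 6900×40 + 16100×44 + 10500×17 + 17900×25 + 27800×46 + 9700×82 + 13100×17 + 20300×59
  = 489800 + 276000 + 708400 + 178500 + 447500 + 1278800 + 795400 + 222700 + 1197700 = 5594800
Σ wᵢ·x = 300×31 + 190×40 + 305×44 + 195×17 + 255×25 + 60×46 + 370×82 + 285×17 + 75×59
  = 82380
Ratio = 5594800 / 82380 = 67.914542

68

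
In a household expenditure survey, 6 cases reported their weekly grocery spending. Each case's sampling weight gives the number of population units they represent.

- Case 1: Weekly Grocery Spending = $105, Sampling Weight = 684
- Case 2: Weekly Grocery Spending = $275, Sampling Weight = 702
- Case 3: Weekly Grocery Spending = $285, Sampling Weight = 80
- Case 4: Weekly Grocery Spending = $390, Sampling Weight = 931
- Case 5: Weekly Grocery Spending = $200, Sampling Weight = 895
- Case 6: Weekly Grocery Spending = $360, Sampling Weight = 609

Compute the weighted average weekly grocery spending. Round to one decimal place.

Weighted sum = 105×684 + 275×702 + 285×80 + 390×931 + 200×895 + 360×609
  = 71820 + 193050 + 22800 + 363090 + 179000 + 219240 = 1049000
Sum of weights = 684 + 702 + 80 + 931 + 895 + 609 = 3901
Weighted mean = 1049000 / 3901 = 268.90541

268.9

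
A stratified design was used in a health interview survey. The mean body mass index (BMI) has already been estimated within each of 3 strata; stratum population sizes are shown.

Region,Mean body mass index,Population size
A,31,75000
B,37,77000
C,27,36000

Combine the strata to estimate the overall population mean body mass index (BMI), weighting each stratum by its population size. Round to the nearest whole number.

Σ Nₕ·x̄ₕ = 31×75000 + 37×77000 + 27×36000
  = 6146000
Σ Nₕ = 75000 + 77000 + 36000 = 188000
Overall mean = 6146000 / 188000 = 32.691489

33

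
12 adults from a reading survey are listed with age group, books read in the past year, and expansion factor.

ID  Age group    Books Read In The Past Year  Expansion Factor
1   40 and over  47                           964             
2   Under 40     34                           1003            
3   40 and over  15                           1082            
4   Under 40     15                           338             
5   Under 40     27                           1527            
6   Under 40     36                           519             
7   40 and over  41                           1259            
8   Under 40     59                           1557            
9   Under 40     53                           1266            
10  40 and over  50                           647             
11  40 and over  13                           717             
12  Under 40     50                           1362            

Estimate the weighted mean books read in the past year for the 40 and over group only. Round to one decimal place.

33.2

40 and over rows: 1, 3, 7, 10, 11
Weighted sum = 47×964 + 15×1082 + 41×1259 + 50×647 + 13×717
  = 45308 + 16230 + 51619 + 32350 + 9321 = 154828
Sum of weights = 964 + 1082 + 1259 + 647 + 717 = 4669
Weighted mean = 154828 / 4669 = 33.160848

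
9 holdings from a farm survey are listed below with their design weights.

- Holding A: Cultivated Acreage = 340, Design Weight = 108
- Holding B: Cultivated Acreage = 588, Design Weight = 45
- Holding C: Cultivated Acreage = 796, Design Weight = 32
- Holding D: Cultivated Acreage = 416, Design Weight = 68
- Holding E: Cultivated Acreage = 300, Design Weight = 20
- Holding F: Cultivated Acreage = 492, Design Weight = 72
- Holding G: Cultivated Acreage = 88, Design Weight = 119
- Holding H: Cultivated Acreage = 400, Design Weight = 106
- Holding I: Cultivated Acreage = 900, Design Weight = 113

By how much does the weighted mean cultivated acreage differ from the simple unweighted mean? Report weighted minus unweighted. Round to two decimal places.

-21.82

Unweighted sum = 340 + 588 + 796 + 416 + 300 + 492 + 88 + 400 + 900 = 4320
Unweighted mean = 4320 / 9 = 480
Weighted sum = 340×108 + 588×45 + 796×32 + 416×68 + 300×20 + 492×72 + 88×119 + 400×106 + 900×113
  = 36720 + 26460 + 25472 + 28288 + 6000 + 35424 + 10472 + 42400 + 101700 = 312936
Sum of weights = 108 + 45 + 32 + 68 + 20 + 72 + 119 + 106 + 113 = 683
Weighted mean = 312936 / 683 = 458.17862
Difference (weighted minus unweighted) = -21.821376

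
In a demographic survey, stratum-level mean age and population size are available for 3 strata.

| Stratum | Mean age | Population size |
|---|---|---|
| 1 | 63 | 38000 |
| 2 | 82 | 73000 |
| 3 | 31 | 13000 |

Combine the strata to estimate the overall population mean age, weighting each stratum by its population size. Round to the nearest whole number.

Σ Nₕ·x̄ₕ = 63×38000 + 82×73000 + 31×13000
  = 2394000 + 5986000 + 403000 = 8783000
Σ Nₕ = 124000
Overall mean = 8783000 / 124000 = 70.830645

71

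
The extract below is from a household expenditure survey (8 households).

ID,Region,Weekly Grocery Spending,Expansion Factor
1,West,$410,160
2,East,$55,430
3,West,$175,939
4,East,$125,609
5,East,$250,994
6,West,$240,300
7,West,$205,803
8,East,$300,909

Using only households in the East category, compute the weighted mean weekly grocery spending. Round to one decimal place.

East rows: 2, 4, 5, 8
Weighted sum = 55×430 + 125×609 + 250×994 + 300×909
  = 23650 + 76125 + 248500 + 272700 = 620975
Sum of weights = 430 + 609 + 994 + 909 = 2942
Weighted mean = 620975 / 2942 = 211.0724

211.1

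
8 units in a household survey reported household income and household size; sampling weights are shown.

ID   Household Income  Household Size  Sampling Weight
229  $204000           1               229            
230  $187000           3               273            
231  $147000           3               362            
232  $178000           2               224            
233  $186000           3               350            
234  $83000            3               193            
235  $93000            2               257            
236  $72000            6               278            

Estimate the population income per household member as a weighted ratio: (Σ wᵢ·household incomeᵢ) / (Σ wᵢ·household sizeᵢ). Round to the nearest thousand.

Σ wᵢ·y = 315889000
Σ wᵢ·x = 1×229 + 3×273 + 3×362 + 2×224 + 3×350 + 3×193 + 2×257 + 6×278
  = 229 + 819 + 1086 + 448 + 1050 + 579 + 514 + 1668 = 6393
Ratio = 315889000 / 6393 = 49411.7

49000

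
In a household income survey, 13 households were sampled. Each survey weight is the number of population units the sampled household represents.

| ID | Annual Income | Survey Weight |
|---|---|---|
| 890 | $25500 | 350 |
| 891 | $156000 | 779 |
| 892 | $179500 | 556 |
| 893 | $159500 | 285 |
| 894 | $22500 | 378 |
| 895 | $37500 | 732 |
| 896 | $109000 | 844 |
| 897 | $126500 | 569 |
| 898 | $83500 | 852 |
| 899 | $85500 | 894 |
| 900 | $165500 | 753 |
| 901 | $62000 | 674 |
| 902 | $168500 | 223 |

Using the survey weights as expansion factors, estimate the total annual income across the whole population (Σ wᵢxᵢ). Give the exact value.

Weighted total = 827202000

827202000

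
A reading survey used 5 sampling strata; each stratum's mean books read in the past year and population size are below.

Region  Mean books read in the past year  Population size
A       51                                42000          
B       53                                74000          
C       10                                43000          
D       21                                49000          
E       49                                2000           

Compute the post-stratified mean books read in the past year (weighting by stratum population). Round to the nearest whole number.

36

Σ Nₕ·x̄ₕ = 51×42000 + 53×74000 + 10×43000 + 21×49000 + 49×2000
  = 2142000 + 3922000 + 430000 + 1029000 + 98000 = 7621000
Σ Nₕ = 210000
Overall mean = 7621000 / 210000 = 36.290476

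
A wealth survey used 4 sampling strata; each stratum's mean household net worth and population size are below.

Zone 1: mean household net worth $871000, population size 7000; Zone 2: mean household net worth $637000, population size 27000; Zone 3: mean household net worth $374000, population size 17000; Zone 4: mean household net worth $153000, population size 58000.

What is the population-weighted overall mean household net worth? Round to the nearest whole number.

353468

Σ Nₕ·x̄ₕ = 38528000000
Σ Nₕ = 7000 + 27000 + 17000 + 58000 = 109000
Overall mean = 38528000000 / 109000 = 353467.89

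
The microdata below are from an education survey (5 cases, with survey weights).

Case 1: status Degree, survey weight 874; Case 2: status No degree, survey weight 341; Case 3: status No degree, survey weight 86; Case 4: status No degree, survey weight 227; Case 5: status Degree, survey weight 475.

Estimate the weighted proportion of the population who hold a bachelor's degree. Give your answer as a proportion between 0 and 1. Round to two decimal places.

Sum of weights for 'Degree' = 874 + 475 = 1349
Total weight = 874 + 341 + 86 + 227 + 475 = 2003
Weighted proportion = 1349 / 2003 = 0.67348977

0.67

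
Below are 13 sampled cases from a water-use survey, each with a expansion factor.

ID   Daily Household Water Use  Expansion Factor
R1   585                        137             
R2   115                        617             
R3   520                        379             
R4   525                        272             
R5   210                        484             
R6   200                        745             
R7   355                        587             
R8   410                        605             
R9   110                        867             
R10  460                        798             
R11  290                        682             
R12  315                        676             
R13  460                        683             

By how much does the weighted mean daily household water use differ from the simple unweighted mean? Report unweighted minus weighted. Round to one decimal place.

Unweighted sum = 4555
Unweighted mean = 4555 / 13 = 350.38462
Weighted sum = 2385405
Sum of weights = 7532
Weighted mean = 2385405 / 7532 = 316.70273
Difference (unweighted minus weighted) = 33.68188

33.7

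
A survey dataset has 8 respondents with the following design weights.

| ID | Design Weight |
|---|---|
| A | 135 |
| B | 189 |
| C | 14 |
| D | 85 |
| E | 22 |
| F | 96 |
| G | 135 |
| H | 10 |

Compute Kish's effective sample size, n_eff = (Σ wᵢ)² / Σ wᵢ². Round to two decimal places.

5.26

Σ wᵢ = 686
Σ wᵢ² = 18225 + 35721 + 196 + 7225 + 484 + 9216 + 18225 + 100 = 89392
n_eff = 686² / 89392 = 470596 / 89392 = 5.2644084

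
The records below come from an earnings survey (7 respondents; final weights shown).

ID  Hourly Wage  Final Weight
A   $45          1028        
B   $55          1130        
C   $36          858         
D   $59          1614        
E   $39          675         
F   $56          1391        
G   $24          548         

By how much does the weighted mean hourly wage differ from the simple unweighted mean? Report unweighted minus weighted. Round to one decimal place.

-3.7

Unweighted sum = 45 + 55 + 36 + 59 + 39 + 56 + 24 = 314
Unweighted mean = 314 / 7 = 44.857143
Weighted sum = 351897
Sum of weights = 1028 + 1130 + 858 + 1614 + 675 + 1391 + 548 = 7244
Weighted mean = 351897 / 7244 = 48.577719
Difference (unweighted minus weighted) = -3.7205766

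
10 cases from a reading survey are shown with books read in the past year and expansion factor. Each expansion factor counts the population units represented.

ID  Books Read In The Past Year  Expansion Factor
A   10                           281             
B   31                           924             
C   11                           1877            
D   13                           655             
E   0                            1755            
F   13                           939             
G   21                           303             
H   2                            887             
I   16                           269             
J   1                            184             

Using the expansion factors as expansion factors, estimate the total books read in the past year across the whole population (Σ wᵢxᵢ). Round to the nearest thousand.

Weighted total = 10×281 + 31×924 + 11×1877 + 13×655 + 0×1755 + 13×939 + 21×303 + 2×887 + 16×269 + 1×184
  = 2810 + 28644 + 20647 + 8515 + 0 + 12207 + 6363 + 1774 + 4304 + 184 = 85448

85000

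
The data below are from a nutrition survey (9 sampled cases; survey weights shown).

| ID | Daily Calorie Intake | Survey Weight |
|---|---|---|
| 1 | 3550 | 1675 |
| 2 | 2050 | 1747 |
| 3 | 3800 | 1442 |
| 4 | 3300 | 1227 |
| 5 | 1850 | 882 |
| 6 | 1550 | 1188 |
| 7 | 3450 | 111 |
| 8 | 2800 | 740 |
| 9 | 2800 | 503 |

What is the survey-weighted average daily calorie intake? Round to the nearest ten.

Weighted sum = 3550×1675 + 2050×1747 + 3800×1442 + 3300×1227 + 1850×882 + 1550×1188 + 3450×111 + 2800×740 + 2800×503
  = 5946250 + 3581350 + 5479600 + 4049100 + 1631700 + 1841400 + 382950 + 2072000 + 1408400 = 26392750
Sum of weights = 1675 + 1747 + 1442 + 1227 + 882 + 1188 + 111 + 740 + 503 = 9515
Weighted mean = 26392750 / 9515 = 2773.8045

2770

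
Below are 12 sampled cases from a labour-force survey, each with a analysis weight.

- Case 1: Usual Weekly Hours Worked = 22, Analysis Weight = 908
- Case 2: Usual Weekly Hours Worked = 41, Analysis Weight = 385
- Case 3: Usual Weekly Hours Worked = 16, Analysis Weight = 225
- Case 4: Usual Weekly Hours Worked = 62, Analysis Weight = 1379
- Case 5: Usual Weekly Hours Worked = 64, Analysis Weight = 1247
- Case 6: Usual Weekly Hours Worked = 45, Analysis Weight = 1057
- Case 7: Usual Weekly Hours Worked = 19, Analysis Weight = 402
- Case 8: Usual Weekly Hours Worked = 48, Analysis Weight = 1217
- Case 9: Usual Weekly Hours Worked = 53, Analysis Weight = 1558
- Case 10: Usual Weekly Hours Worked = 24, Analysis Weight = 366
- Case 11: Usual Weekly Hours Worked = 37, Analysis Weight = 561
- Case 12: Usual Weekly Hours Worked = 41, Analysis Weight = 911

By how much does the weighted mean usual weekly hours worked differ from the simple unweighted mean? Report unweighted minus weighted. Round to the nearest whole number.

-6

Unweighted sum = 22 + 41 + 16 + 62 + 64 + 45 + 19 + 48 + 53 + 24 + 37 + 41 = 472
Unweighted mean = 472 / 12 = 39.333333
Weighted sum = 22×908 + 41×385 + 16×225 + 62×1379 + 64×1247 + 45×1057 + 19×402 + 48×1217 + 53×1558 + 24×366 + 37×561 + 41×911
  = 19976 + 15785 + 3600 + 85498 + 79808 + 47565 + 7638 + 58416 + 82574 + 8784 + 20757 + 37351 = 467752
Sum of weights = 908 + 385 + 225 + 1379 + 1247 + 1057 + 402 + 1217 + 1558 + 366 + 561 + 911 = 10216
Weighted mean = 467752 / 10216 = 45.786218
Difference (unweighted minus weighted) = -6.4528844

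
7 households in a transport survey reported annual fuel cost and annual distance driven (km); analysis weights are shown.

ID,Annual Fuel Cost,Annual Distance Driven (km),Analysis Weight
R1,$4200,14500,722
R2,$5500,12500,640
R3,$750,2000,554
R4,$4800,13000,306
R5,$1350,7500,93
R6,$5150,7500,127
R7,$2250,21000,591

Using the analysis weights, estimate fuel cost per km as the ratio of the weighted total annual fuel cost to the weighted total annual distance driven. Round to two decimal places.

Σ wᵢ·y = 10546050
Σ wᵢ·x = 14500×722 + 12500×640 + 2000×554 + 13000×306 + 7500×93 + 7500×127 + 21000×591
  = 10469000 + 8000000 + 1108000 + 3978000 + 697500 + 952500 + 12411000 = 37616000
Ratio = 10546050 / 37616000 = 0.28036075

0.28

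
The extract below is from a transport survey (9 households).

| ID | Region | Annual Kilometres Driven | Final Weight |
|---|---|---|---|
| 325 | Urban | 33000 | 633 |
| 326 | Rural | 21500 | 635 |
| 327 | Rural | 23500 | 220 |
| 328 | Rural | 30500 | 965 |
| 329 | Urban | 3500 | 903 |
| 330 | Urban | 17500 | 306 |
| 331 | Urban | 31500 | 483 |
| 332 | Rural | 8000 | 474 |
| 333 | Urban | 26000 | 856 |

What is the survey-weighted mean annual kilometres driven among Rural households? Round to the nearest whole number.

22688

Rural rows: 326, 327, 328, 332
Weighted sum = 21500×635 + 23500×220 + 30500×965 + 8000×474
  = 13652500 + 5170000 + 29432500 + 3792000 = 52047000
Sum of weights = 635 + 220 + 965 + 474 = 2294
Weighted mean = 52047000 / 2294 = 22688.317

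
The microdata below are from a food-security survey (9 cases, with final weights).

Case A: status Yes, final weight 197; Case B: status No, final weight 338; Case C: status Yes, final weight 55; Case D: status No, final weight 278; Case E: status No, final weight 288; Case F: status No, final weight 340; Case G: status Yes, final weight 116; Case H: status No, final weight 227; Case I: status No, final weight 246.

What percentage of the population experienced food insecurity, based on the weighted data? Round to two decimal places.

Sum of weights for 'Yes' = 197 + 55 + 116 = 368
Total weight = 197 + 338 + 55 + 278 + 288 + 340 + 116 + 227 + 246 = 2085
Weighted proportion = 368 / 2085 = 0.1764988 → 17.64988%

17.65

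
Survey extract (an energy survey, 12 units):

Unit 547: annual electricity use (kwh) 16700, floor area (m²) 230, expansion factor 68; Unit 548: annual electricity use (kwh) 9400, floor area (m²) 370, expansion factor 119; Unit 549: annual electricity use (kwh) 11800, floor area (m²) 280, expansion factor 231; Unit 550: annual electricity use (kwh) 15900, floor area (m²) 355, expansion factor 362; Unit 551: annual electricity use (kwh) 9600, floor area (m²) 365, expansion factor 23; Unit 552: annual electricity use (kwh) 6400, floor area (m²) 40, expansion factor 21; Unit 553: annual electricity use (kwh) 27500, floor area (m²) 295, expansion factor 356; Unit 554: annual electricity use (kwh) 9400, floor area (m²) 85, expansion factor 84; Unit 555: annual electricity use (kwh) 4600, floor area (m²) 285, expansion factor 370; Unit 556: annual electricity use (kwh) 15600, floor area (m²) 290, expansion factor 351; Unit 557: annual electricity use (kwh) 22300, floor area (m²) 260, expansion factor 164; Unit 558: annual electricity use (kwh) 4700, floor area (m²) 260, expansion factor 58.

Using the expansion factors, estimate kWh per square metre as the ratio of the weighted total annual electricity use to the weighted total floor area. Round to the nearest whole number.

51

Σ wᵢ·y = 16700×68 + 9400×119 + 11800×231 + 15900×362 + 9600×23 + 6400×21 + 27500×356 + 9400×84 + 4600×370 + 15600×351 + 22300×164 + 4700×58
  = 1135600 + 1118600 + 2725800 + 5755800 + 220800 + 134400 + 9790000 + 789600 + 1702000 + 5475600 + 3657200 + 272600 = 32778000
Σ wᵢ·x = 230×68 + 370×119 + 280×231 + 355×362 + 365×23 + 40×21 + 295×356 + 85×84 + 285×370 + 290×351 + 260×164 + 260×58
  = 15640 + 44030 + 64680 + 128510 + 8395 + 840 + 105020 + 7140 + 105450 + 101790 + 42640 + 15080 = 639215
Ratio = 32778000 / 639215 = 51.278521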